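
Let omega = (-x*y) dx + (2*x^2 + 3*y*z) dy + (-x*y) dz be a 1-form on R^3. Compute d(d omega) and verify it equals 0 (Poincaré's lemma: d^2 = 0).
d(d omega) = 0

Step 1: d omega = sum_{i<j} (∂f_j/∂x_i - ∂f_i/∂x_j) dx_i ∧ dx_j:
  coeff of dx ∧ dy: 5*x
  coeff of dx ∧ dz: -y
  coeff of dy ∧ dz: -x - 3*y
Step 2: Apply d again to each 2-form coefficient. The only possible 3-form in R^3 is dx ∧ dy ∧ dz, with coefficient
  ∂(coeff of dy∧dz)/∂x - ∂(coeff of dx∧dz)/∂y + ∂(coeff of dx∧dy)/∂z
  = ∂/∂x (-x - 3*y) - ∂/∂y (-y) + ∂/∂z (5*x).
Each of these terms simplifies to sums of mixed partials that cancel in pairs. The result is 0 (by equality of mixed partials for smooth functions — Schwarz / Clairaut).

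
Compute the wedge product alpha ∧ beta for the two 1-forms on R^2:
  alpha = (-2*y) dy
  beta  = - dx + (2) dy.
alpha ∧ beta = (-2*y) dx ∧ dy

Distribute the wedge, using dx_i ∧ dx_j = -dx_j ∧ dx_i and dx_i ∧ dx_i = 0. For each pair (i, j) with i < j, the coefficient of dx_i ∧ dx_j in alpha ∧ beta is (alpha_i * beta_j - alpha_j * beta_i). Collecting: alpha ∧ beta = (-2*y) dx ∧ dy.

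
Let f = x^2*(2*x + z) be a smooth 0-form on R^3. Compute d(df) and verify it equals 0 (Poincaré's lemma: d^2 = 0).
d(df) = 0

Step 1: df = sum_i (∂f/∂x_i) dx_i = (2*x*(3*x + z)) dx + (0) dy + (x^2) dz.
Step 2: Apply d again. Using the 1-form formula, the coefficient of dx ∧ dy in d(df) is ∂^2 f/∂x ∂y - ∂^2 f/∂y ∂x = (0) - (0) = 0 (equality of mixed partials for smooth f).
Similarly for dx ∧ dz and dy ∧ dz — all coefficients vanish. So d(df) = 0.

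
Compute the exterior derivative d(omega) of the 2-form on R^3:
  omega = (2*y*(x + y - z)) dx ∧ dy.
d(omega) = (-2*y) dx ∧ dy ∧ dz

For a 2-form omega = sum_{i<j} g_{ij} dx_i ∧ dx_j, the exterior derivative is
  d(omega) = sum_{i<j} d(g_{ij}) ∧ dx_i ∧ dx_j = sum_{i<j, k} (∂g_{ij}/∂x_k) dx_k ∧ dx_i ∧ dx_j.
Expand each term, using dx_k ∧ dx_i ∧ dx_j = sgn(permutation) dx_{(a)} ∧ dx_{(b)} ∧ dx_{(c)} with (a < b < c) sorted:
  d(2*y*(x + y - z)) includes (∂/∂z)(2*y*(x + y - z)) dz = (-2*y) dz, which multiplied by dx ∧ dy gives (-2*y) dx ∧ dy ∧ dz
Collecting like 3-forms: d(omega) = (-2*y) dx ∧ dy ∧ dz.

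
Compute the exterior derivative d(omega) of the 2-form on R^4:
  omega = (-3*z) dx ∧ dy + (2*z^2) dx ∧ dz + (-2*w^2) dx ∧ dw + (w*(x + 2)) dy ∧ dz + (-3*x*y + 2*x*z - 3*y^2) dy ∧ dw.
d(omega) = (w - 3) dx ∧ dy ∧ dz + (2 - x) dy ∧ dz ∧ dw + (-3*y + 2*z) dx ∧ dy ∧ dw

For a 2-form omega = sum_{i<j} g_{ij} dx_i ∧ dx_j, the exterior derivative is
  d(omega) = sum_{i<j} d(g_{ij}) ∧ dx_i ∧ dx_j = sum_{i<j, k} (∂g_{ij}/∂x_k) dx_k ∧ dx_i ∧ dx_j.
Expand each term, using dx_k ∧ dx_i ∧ dx_j = sgn(permutation) dx_{(a)} ∧ dx_{(b)} ∧ dx_{(c)} with (a < b < c) sorted:
  d(-3*z) includes (∂/∂z)(-3*z) dz = (-3) dz, which multiplied by dx ∧ dy gives (-3) dx ∧ dy ∧ dz
  d(w*(x + 2)) includes (∂/∂x)(w*(x + 2)) dx = (w) dx, which multiplied by dy ∧ dz gives (w) dx ∧ dy ∧ dz
  d(w*(x + 2)) includes (∂/∂w)(w*(x + 2)) dw = (x + 2) dw, which multiplied by dy ∧ dz gives (x + 2) dy ∧ dz ∧ dw
  d(-3*x*y + 2*x*z - 3*y^2) includes (∂/∂x)(-3*x*y + 2*x*z - 3*y^2) dx = (-3*y + 2*z) dx, which multiplied by dy ∧ dw gives (-3*y + 2*z) dx ∧ dy ∧ dw
  d(-3*x*y + 2*x*z - 3*y^2) includes (∂/∂z)(-3*x*y + 2*x*z - 3*y^2) dz = (2*x) dz, which multiplied by dy ∧ dw gives (-2*x) dy ∧ dz ∧ dw
Collecting like 3-forms: d(omega) = (w - 3) dx ∧ dy ∧ dz + (2 - x) dy ∧ dz ∧ dw + (-3*y + 2*z) dx ∧ dy ∧ dw.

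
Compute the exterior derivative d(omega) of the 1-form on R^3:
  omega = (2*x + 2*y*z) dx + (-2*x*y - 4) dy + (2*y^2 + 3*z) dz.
d(omega) = (-2*y - 2*z) dx ∧ dy + (-2*y) dx ∧ dz + (4*y) dy ∧ dz

For a 1-form omega = sum_i f_i dx_i, the exterior derivative is
  d(omega) = sum_{i < j} (∂f_j/∂x_i - ∂f_i/∂x_j) dx_i ∧ dx_j.
  coefficient of dx ∧ dy: ∂f_2/∂x - ∂f_1/∂y = ∂(-2*x*y - 4)/∂x - ∂(2*x + 2*y*z)/∂y = -2*y - 2*z
  coefficient of dx ∧ dz: ∂f_3/∂x - ∂f_1/∂z = ∂(2*y^2 + 3*z)/∂x - ∂(2*x + 2*y*z)/∂z = -2*y
  coefficient of dy ∧ dz: ∂f_3/∂y - ∂f_2/∂z = ∂(2*y^2 + 3*z)/∂y - ∂(-2*x*y - 4)/∂z = 4*y
Assembling: d(omega) = (-2*y - 2*z) dx ∧ dy + (-2*y) dx ∧ dz + (4*y) dy ∧ dz.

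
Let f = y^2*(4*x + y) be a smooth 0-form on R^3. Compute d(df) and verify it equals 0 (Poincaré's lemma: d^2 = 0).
d(df) = 0

Step 1: df = sum_i (∂f/∂x_i) dx_i = (4*y^2) dx + (y*(8*x + 3*y)) dy + (0) dz.
Step 2: Apply d again. Using the 1-form formula, the coefficient of dx ∧ dy in d(df) is ∂^2 f/∂x ∂y - ∂^2 f/∂y ∂x = (8*y) - (8*y) = 0 (equality of mixed partials for smooth f).
Similarly for dx ∧ dz and dy ∧ dz — all coefficients vanish. So d(df) = 0.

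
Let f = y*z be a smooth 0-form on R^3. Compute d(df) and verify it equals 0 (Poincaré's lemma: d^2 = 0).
d(df) = 0

Step 1: df = sum_i (∂f/∂x_i) dx_i = (0) dx + (z) dy + (y) dz.
Step 2: Apply d again. Using the 1-form formula, the coefficient of dx ∧ dy in d(df) is ∂^2 f/∂x ∂y - ∂^2 f/∂y ∂x = (0) - (0) = 0 (equality of mixed partials for smooth f).
Similarly for dx ∧ dz and dy ∧ dz — all coefficients vanish. So d(df) = 0.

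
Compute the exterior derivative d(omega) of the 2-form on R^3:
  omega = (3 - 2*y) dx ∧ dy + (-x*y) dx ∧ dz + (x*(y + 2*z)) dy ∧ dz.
d(omega) = (x + y + 2*z) dx ∧ dy ∧ dz

For a 2-form omega = sum_{i<j} g_{ij} dx_i ∧ dx_j, the exterior derivative is
  d(omega) = sum_{i<j} d(g_{ij}) ∧ dx_i ∧ dx_j = sum_{i<j, k} (∂g_{ij}/∂x_k) dx_k ∧ dx_i ∧ dx_j.
Expand each term, using dx_k ∧ dx_i ∧ dx_j = sgn(permutation) dx_{(a)} ∧ dx_{(b)} ∧ dx_{(c)} with (a < b < c) sorted:
  d(-x*y) includes (∂/∂y)(-x*y) dy = (-x) dy, which multiplied by dx ∧ dz gives (x) dx ∧ dy ∧ dz
  d(x*(y + 2*z)) includes (∂/∂x)(x*(y + 2*z)) dx = (y + 2*z) dx, which multiplied by dy ∧ dz gives (y + 2*z) dx ∧ dy ∧ dz
Collecting like 3-forms: d(omega) = (x + y + 2*z) dx ∧ dy ∧ dz.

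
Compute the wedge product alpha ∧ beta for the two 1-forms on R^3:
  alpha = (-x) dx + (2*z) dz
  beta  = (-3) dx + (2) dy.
alpha ∧ beta = (-2*x) dx ∧ dy + (6*z) dx ∧ dz + (-4*z) dy ∧ dz

Distribute the wedge, using dx_i ∧ dx_j = -dx_j ∧ dx_i and dx_i ∧ dx_i = 0. For each pair (i, j) with i < j, the coefficient of dx_i ∧ dx_j in alpha ∧ beta is (alpha_i * beta_j - alpha_j * beta_i). Collecting: alpha ∧ beta = (-2*x) dx ∧ dy + (6*z) dx ∧ dz + (-4*z) dy ∧ dz.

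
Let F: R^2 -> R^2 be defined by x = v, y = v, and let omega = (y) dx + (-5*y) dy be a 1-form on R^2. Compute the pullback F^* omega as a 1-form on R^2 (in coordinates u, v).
F^* omega = (-4*v) dv

Using F^*(f dg) = (f ∘ F) d(g ∘ F), substitute each coordinate x_i by F_i(u, v) in f_i, and replace dx_i by d F_i = (∂F_i/∂u) du + (∂F_i/∂v) dv.
  For the x component: f_1(F) = v; d F_1 = (0) du + (1) dv
  For the y component: f_2(F) = -5*v; d F_2 = (0) du + (1) dv
Combining and collecting du, dv coefficients:
  coeff of du: 0
  coeff of dv: -4*v
F^* omega = (-4*v) dv.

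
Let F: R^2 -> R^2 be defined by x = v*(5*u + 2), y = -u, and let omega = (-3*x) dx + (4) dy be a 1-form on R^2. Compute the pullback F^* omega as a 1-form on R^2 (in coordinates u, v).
F^* omega = (-75*u*v^2 - 30*v^2 - 4) du + (3*v*(-25*u^2 - 20*u - 4)) dv

Using F^*(f dg) = (f ∘ F) d(g ∘ F), substitute each coordinate x_i by F_i(u, v) in f_i, and replace dx_i by d F_i = (∂F_i/∂u) du + (∂F_i/∂v) dv.
  For the x component: f_1(F) = 3*v*(-5*u - 2); d F_1 = (5*v) du + (5*u + 2) dv
  For the y component: f_2(F) = 4; d F_2 = (-1) du + (0) dv
Combining and collecting du, dv coefficients:
  coeff of du: -75*u*v^2 - 30*v^2 - 4
  coeff of dv: 3*v*(-25*u^2 - 20*u - 4)
F^* omega = (-75*u*v^2 - 30*v^2 - 4) du + (3*v*(-25*u^2 - 20*u - 4)) dv.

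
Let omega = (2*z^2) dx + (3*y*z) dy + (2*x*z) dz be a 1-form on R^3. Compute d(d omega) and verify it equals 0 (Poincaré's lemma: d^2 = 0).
d(d omega) = 0

Step 1: d omega = sum_{i<j} (∂f_j/∂x_i - ∂f_i/∂x_j) dx_i ∧ dx_j:
  coeff of dx ∧ dy: 0
  coeff of dx ∧ dz: -2*z
  coeff of dy ∧ dz: -3*y
Step 2: Apply d again to each 2-form coefficient. The only possible 3-form in R^3 is dx ∧ dy ∧ dz, with coefficient
  ∂(coeff of dy∧dz)/∂x - ∂(coeff of dx∧dz)/∂y + ∂(coeff of dx∧dy)/∂z
  = ∂/∂x (-3*y) - ∂/∂y (-2*z) + ∂/∂z (0).
Each of these terms simplifies to sums of mixed partials that cancel in pairs. The result is 0 (by equality of mixed partials for smooth functions — Schwarz / Clairaut).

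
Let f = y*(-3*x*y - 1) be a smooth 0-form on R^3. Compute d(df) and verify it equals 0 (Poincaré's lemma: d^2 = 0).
d(df) = 0

Step 1: df = sum_i (∂f/∂x_i) dx_i = (-3*y^2) dx + (-6*x*y - 1) dy + (0) dz.
Step 2: Apply d again. Using the 1-form formula, the coefficient of dx ∧ dy in d(df) is ∂^2 f/∂x ∂y - ∂^2 f/∂y ∂x = (-6*y) - (-6*y) = 0 (equality of mixed partials for smooth f).
Similarly for dx ∧ dz and dy ∧ dz — all coefficients vanish. So d(df) = 0.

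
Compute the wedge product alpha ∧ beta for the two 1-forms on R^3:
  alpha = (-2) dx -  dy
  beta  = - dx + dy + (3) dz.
alpha ∧ beta = (-3) dx ∧ dy + (-6) dx ∧ dz + (-3) dy ∧ dz

Distribute the wedge, using dx_i ∧ dx_j = -dx_j ∧ dx_i and dx_i ∧ dx_i = 0. For each pair (i, j) with i < j, the coefficient of dx_i ∧ dx_j in alpha ∧ beta is (alpha_i * beta_j - alpha_j * beta_i). Collecting: alpha ∧ beta = (-3) dx ∧ dy + (-6) dx ∧ dz + (-3) dy ∧ dz.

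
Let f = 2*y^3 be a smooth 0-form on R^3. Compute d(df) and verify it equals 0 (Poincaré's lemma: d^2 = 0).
d(df) = 0

Step 1: df = sum_i (∂f/∂x_i) dx_i = (0) dx + (6*y^2) dy + (0) dz.
Step 2: Apply d again. Using the 1-form formula, the coefficient of dx ∧ dy in d(df) is ∂^2 f/∂x ∂y - ∂^2 f/∂y ∂x = (0) - (0) = 0 (equality of mixed partials for smooth f).
Similarly for dx ∧ dz and dy ∧ dz — all coefficients vanish. So d(df) = 0.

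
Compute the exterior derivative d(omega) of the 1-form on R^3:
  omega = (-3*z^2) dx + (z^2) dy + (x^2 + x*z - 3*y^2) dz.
d(omega) = (2*x + 7*z) dx ∧ dz + (-6*y - 2*z) dy ∧ dz

For a 1-form omega = sum_i f_i dx_i, the exterior derivative is
  d(omega) = sum_{i < j} (∂f_j/∂x_i - ∂f_i/∂x_j) dx_i ∧ dx_j.
  coefficient of dx ∧ dz: ∂f_3/∂x - ∂f_1/∂z = ∂(x^2 + x*z - 3*y^2)/∂x - ∂(-3*z^2)/∂z = 2*x + 7*z
  coefficient of dy ∧ dz: ∂f_3/∂y - ∂f_2/∂z = ∂(x^2 + x*z - 3*y^2)/∂y - ∂(z^2)/∂z = -6*y - 2*z
Assembling: d(omega) = (2*x + 7*z) dx ∧ dz + (-6*y - 2*z) dy ∧ dz.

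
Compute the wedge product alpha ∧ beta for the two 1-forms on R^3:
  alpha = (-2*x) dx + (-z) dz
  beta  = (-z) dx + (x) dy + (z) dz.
alpha ∧ beta = (-2*x^2) dx ∧ dy + (-z*(2*x + z)) dx ∧ dz + (x*z) dy ∧ dz

Distribute the wedge, using dx_i ∧ dx_j = -dx_j ∧ dx_i and dx_i ∧ dx_i = 0. For each pair (i, j) with i < j, the coefficient of dx_i ∧ dx_j in alpha ∧ beta is (alpha_i * beta_j - alpha_j * beta_i). Collecting: alpha ∧ beta = (-2*x^2) dx ∧ dy + (-z*(2*x + z)) dx ∧ dz + (x*z) dy ∧ dz.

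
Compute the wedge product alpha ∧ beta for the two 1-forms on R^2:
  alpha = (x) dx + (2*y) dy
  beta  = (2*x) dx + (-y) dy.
alpha ∧ beta = (-5*x*y) dx ∧ dy

Distribute the wedge, using dx_i ∧ dx_j = -dx_j ∧ dx_i and dx_i ∧ dx_i = 0. For each pair (i, j) with i < j, the coefficient of dx_i ∧ dx_j in alpha ∧ beta is (alpha_i * beta_j - alpha_j * beta_i). Collecting: alpha ∧ beta = (-5*x*y) dx ∧ dy.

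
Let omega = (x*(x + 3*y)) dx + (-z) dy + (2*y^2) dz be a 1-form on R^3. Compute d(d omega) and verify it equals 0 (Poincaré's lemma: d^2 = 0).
d(d omega) = 0

Step 1: d omega = sum_{i<j} (∂f_j/∂x_i - ∂f_i/∂x_j) dx_i ∧ dx_j:
  coeff of dx ∧ dy: -3*x
  coeff of dx ∧ dz: 0
  coeff of dy ∧ dz: 4*y + 1
Step 2: Apply d again to each 2-form coefficient. The only possible 3-form in R^3 is dx ∧ dy ∧ dz, with coefficient
  ∂(coeff of dy∧dz)/∂x - ∂(coeff of dx∧dz)/∂y + ∂(coeff of dx∧dy)/∂z
  = ∂/∂x (4*y + 1) - ∂/∂y (0) + ∂/∂z (-3*x).
Each of these terms simplifies to sums of mixed partials that cancel in pairs. The result is 0 (by equality of mixed partials for smooth functions — Schwarz / Clairaut).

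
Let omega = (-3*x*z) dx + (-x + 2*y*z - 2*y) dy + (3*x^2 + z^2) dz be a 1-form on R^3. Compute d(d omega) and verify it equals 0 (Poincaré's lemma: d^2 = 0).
d(d omega) = 0

Step 1: d omega = sum_{i<j} (∂f_j/∂x_i - ∂f_i/∂x_j) dx_i ∧ dx_j:
  coeff of dx ∧ dy: -1
  coeff of dx ∧ dz: 9*x
  coeff of dy ∧ dz: -2*y
Step 2: Apply d again to each 2-form coefficient. The only possible 3-form in R^3 is dx ∧ dy ∧ dz, with coefficient
  ∂(coeff of dy∧dz)/∂x - ∂(coeff of dx∧dz)/∂y + ∂(coeff of dx∧dy)/∂z
  = ∂/∂x (-2*y) - ∂/∂y (9*x) + ∂/∂z (-1).
Each of these terms simplifies to sums of mixed partials that cancel in pairs. The result is 0 (by equality of mixed partials for smooth functions — Schwarz / Clairaut).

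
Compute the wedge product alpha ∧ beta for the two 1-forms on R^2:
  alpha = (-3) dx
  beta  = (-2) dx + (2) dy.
alpha ∧ beta = (-6) dx ∧ dy

Distribute the wedge, using dx_i ∧ dx_j = -dx_j ∧ dx_i and dx_i ∧ dx_i = 0. For each pair (i, j) with i < j, the coefficient of dx_i ∧ dx_j in alpha ∧ beta is (alpha_i * beta_j - alpha_j * beta_i). Collecting: alpha ∧ beta = (-6) dx ∧ dy.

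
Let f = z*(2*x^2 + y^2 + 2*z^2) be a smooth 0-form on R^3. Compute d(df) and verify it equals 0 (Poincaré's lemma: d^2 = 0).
d(df) = 0

Step 1: df = sum_i (∂f/∂x_i) dx_i = (4*x*z) dx + (2*y*z) dy + (2*x^2 + y^2 + 6*z^2) dz.
Step 2: Apply d again. Using the 1-form formula, the coefficient of dx ∧ dy in d(df) is ∂^2 f/∂x ∂y - ∂^2 f/∂y ∂x = (0) - (0) = 0 (equality of mixed partials for smooth f).
Similarly for dx ∧ dz and dy ∧ dz — all coefficients vanish. So d(df) = 0.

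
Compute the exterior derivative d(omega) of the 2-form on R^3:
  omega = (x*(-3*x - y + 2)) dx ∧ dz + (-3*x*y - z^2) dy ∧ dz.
d(omega) = (x - 3*y) dx ∧ dy ∧ dz

For a 2-form omega = sum_{i<j} g_{ij} dx_i ∧ dx_j, the exterior derivative is
  d(omega) = sum_{i<j} d(g_{ij}) ∧ dx_i ∧ dx_j = sum_{i<j, k} (∂g_{ij}/∂x_k) dx_k ∧ dx_i ∧ dx_j.
Expand each term, using dx_k ∧ dx_i ∧ dx_j = sgn(permutation) dx_{(a)} ∧ dx_{(b)} ∧ dx_{(c)} with (a < b < c) sorted:
  d(x*(-3*x - y + 2)) includes (∂/∂y)(x*(-3*x - y + 2)) dy = (-x) dy, which multiplied by dx ∧ dz gives (x) dx ∧ dy ∧ dz
  d(-3*x*y - z^2) includes (∂/∂x)(-3*x*y - z^2) dx = (-3*y) dx, which multiplied by dy ∧ dz gives (-3*y) dx ∧ dy ∧ dz
Collecting like 3-forms: d(omega) = (x - 3*y) dx ∧ dy ∧ dz.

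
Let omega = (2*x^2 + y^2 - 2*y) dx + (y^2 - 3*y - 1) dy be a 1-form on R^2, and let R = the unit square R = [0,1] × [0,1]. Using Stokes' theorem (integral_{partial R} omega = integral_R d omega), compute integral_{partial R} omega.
integral_(partial R) omega = 1

Stokes: integral_partial_R omega = integral_R d omega with d omega = (∂Q/∂x - ∂P/∂y) dx ∧ dy.
  ∂Q/∂x = 0
  ∂P/∂y = 2*y - 2
  integrand = ∂Q/∂x - ∂P/∂y = 2 - 2*y.
Integrating over R: integral_0^1 integral_0^1 (2 - 2*y) dx dy = 1.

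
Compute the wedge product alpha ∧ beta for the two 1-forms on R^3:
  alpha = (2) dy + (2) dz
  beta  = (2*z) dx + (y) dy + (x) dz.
alpha ∧ beta = (-4*z) dx ∧ dy + (2*x - 2*y) dy ∧ dz + (-4*z) dx ∧ dz

Distribute the wedge, using dx_i ∧ dx_j = -dx_j ∧ dx_i and dx_i ∧ dx_i = 0. For each pair (i, j) with i < j, the coefficient of dx_i ∧ dx_j in alpha ∧ beta is (alpha_i * beta_j - alpha_j * beta_i). Collecting: alpha ∧ beta = (-4*z) dx ∧ dy + (2*x - 2*y) dy ∧ dz + (-4*z) dx ∧ dz.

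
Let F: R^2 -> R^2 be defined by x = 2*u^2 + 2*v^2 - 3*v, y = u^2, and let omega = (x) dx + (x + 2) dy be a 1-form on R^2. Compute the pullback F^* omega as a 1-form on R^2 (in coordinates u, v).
F^* omega = (2*u*(6*u^2 + 6*v^2 - 9*v + 2)) du + (8*u^2*v - 6*u^2 + 8*v^3 - 18*v^2 + 9*v) dv

Using F^*(f dg) = (f ∘ F) d(g ∘ F), substitute each coordinate x_i by F_i(u, v) in f_i, and replace dx_i by d F_i = (∂F_i/∂u) du + (∂F_i/∂v) dv.
  For the x component: f_1(F) = 2*u^2 + 2*v^2 - 3*v; d F_1 = (4*u) du + (4*v - 3) dv
  For the y component: f_2(F) = 2*u^2 + 2*v^2 - 3*v + 2; d F_2 = (2*u) du + (0) dv
Combining and collecting du, dv coefficients:
  coeff of du: 2*u*(6*u^2 + 6*v^2 - 9*v + 2)
  coeff of dv: 8*u^2*v - 6*u^2 + 8*v^3 - 18*v^2 + 9*v
F^* omega = (2*u*(6*u^2 + 6*v^2 - 9*v + 2)) du + (8*u^2*v - 6*u^2 + 8*v^3 - 18*v^2 + 9*v) dv.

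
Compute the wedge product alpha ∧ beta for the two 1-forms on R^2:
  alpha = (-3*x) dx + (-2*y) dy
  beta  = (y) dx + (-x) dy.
alpha ∧ beta = (3*x^2 + 2*y^2) dx ∧ dy

Distribute the wedge, using dx_i ∧ dx_j = -dx_j ∧ dx_i and dx_i ∧ dx_i = 0. For each pair (i, j) with i < j, the coefficient of dx_i ∧ dx_j in alpha ∧ beta is (alpha_i * beta_j - alpha_j * beta_i). Collecting: alpha ∧ beta = (3*x^2 + 2*y^2) dx ∧ dy.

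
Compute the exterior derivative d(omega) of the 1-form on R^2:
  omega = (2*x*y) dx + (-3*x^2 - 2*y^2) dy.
d(omega) = (-8*x) dx ∧ dy

For a 1-form omega = sum_i f_i dx_i, the exterior derivative is
  d(omega) = sum_{i < j} (∂f_j/∂x_i - ∂f_i/∂x_j) dx_i ∧ dx_j.
  coefficient of dx ∧ dy: ∂f_2/∂x - ∂f_1/∂y = ∂(-3*x^2 - 2*y^2)/∂x - ∂(2*x*y)/∂y = -8*x
Assembling: d(omega) = (-8*x) dx ∧ dy.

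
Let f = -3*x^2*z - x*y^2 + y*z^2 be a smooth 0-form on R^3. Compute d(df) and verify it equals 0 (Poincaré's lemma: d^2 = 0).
d(df) = 0

Step 1: df = sum_i (∂f/∂x_i) dx_i = (-6*x*z - y^2) dx + (-2*x*y + z^2) dy + (-3*x^2 + 2*y*z) dz.
Step 2: Apply d again. Using the 1-form formula, the coefficient of dx ∧ dy in d(df) is ∂^2 f/∂x ∂y - ∂^2 f/∂y ∂x = (-2*y) - (-2*y) = 0 (equality of mixed partials for smooth f).
Similarly for dx ∧ dz and dy ∧ dz — all coefficients vanish. So d(df) = 0.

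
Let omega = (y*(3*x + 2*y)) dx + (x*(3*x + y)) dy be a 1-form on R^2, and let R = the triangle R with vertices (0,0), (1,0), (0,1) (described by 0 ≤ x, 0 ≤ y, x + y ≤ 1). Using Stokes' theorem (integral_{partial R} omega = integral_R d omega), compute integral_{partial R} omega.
integral_(partial R) omega = 0

Stokes: integral_partial_R omega = integral_R d omega with d omega = (∂Q/∂x - ∂P/∂y) dx ∧ dy.
  ∂Q/∂x = 6*x + y
  ∂P/∂y = 3*x + 4*y
  integrand = ∂Q/∂x - ∂P/∂y = 3*x - 3*y.
Integrating over R: integral_0^1 integral_0^{1-x} (3*x - 3*y) dy dx = 0.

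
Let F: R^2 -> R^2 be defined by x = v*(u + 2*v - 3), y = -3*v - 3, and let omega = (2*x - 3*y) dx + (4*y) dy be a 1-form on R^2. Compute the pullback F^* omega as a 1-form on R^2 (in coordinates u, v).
F^* omega = (v*(2*u*v + 4*v^2 + 3*v + 9)) du + (2*u^2*v + 12*u*v^2 - 3*u*v + 9*u + 16*v^3 + 63*v + 9) dv

Using F^*(f dg) = (f ∘ F) d(g ∘ F), substitute each coordinate x_i by F_i(u, v) in f_i, and replace dx_i by d F_i = (∂F_i/∂u) du + (∂F_i/∂v) dv.
  For the x component: f_1(F) = 2*u*v + 4*v^2 + 3*v + 9; d F_1 = (v) du + (u + 4*v - 3) dv
  For the y component: f_2(F) = -12*v - 12; d F_2 = (0) du + (-3) dv
Combining and collecting du, dv coefficients:
  coeff of du: v*(2*u*v + 4*v^2 + 3*v + 9)
  coeff of dv: 2*u^2*v + 12*u*v^2 - 3*u*v + 9*u + 16*v^3 + 63*v + 9
F^* omega = (v*(2*u*v + 4*v^2 + 3*v + 9)) du + (2*u^2*v + 12*u*v^2 - 3*u*v + 9*u + 16*v^3 + 63*v + 9) dv.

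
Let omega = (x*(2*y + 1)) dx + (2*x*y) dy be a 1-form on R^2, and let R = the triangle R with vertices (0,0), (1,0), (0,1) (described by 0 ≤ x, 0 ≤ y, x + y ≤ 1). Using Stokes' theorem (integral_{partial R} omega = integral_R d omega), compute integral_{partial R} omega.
integral_(partial R) omega = 0

Stokes: integral_partial_R omega = integral_R d omega with d omega = (∂Q/∂x - ∂P/∂y) dx ∧ dy.
  ∂Q/∂x = 2*y
  ∂P/∂y = 2*x
  integrand = ∂Q/∂x - ∂P/∂y = -2*x + 2*y.
Integrating over R: integral_0^1 integral_0^{1-x} (-2*x + 2*y) dy dx = 0.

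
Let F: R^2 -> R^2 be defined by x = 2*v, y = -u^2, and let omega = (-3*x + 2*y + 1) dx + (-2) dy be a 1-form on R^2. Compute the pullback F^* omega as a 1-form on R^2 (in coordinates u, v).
F^* omega = (4*u) du + (-4*u^2 - 12*v + 2) dv

Using F^*(f dg) = (f ∘ F) d(g ∘ F), substitute each coordinate x_i by F_i(u, v) in f_i, and replace dx_i by d F_i = (∂F_i/∂u) du + (∂F_i/∂v) dv.
  For the x component: f_1(F) = -2*u^2 - 6*v + 1; d F_1 = (0) du + (2) dv
  For the y component: f_2(F) = -2; d F_2 = (-2*u) du + (0) dv
Combining and collecting du, dv coefficients:
  coeff of du: 4*u
  coeff of dv: -4*u^2 - 12*v + 2
F^* omega = (4*u) du + (-4*u^2 - 12*v + 2) dv.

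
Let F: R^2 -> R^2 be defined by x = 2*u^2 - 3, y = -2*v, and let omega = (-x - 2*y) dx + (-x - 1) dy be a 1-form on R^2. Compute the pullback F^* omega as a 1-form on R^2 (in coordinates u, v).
F^* omega = (4*u*(-2*u^2 + 4*v + 3)) du + (4*u^2 - 4) dv

Using F^*(f dg) = (f ∘ F) d(g ∘ F), substitute each coordinate x_i by F_i(u, v) in f_i, and replace dx_i by d F_i = (∂F_i/∂u) du + (∂F_i/∂v) dv.
  For the x component: f_1(F) = -2*u^2 + 4*v + 3; d F_1 = (4*u) du + (0) dv
  For the y component: f_2(F) = 2 - 2*u^2; d F_2 = (0) du + (-2) dv
Combining and collecting du, dv coefficients:
  coeff of du: 4*u*(-2*u^2 + 4*v + 3)
  coeff of dv: 4*u^2 - 4
F^* omega = (4*u*(-2*u^2 + 4*v + 3)) du + (4*u^2 - 4) dv.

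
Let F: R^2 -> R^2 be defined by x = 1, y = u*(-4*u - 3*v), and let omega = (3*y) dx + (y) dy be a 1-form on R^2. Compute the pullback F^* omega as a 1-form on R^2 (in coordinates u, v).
F^* omega = (u*(32*u^2 + 36*u*v + 9*v^2)) du + (u^2*(12*u + 9*v)) dv

Using F^*(f dg) = (f ∘ F) d(g ∘ F), substitute each coordinate x_i by F_i(u, v) in f_i, and replace dx_i by d F_i = (∂F_i/∂u) du + (∂F_i/∂v) dv.
  For the x component: f_1(F) = 3*u*(-4*u - 3*v); d F_1 = (0) du + (0) dv
  For the y component: f_2(F) = u*(-4*u - 3*v); d F_2 = (-8*u - 3*v) du + (-3*u) dv
Combining and collecting du, dv coefficients:
  coeff of du: u*(32*u^2 + 36*u*v + 9*v^2)
  coeff of dv: u^2*(12*u + 9*v)
F^* omega = (u*(32*u^2 + 36*u*v + 9*v^2)) du + (u^2*(12*u + 9*v)) dv.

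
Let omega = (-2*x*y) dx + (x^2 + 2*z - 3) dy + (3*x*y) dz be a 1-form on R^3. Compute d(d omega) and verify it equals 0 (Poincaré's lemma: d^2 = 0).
d(d omega) = 0

Step 1: d omega = sum_{i<j} (∂f_j/∂x_i - ∂f_i/∂x_j) dx_i ∧ dx_j:
  coeff of dx ∧ dy: 4*x
  coeff of dx ∧ dz: 3*y
  coeff of dy ∧ dz: 3*x - 2
Step 2: Apply d again to each 2-form coefficient. The only possible 3-form in R^3 is dx ∧ dy ∧ dz, with coefficient
  ∂(coeff of dy∧dz)/∂x - ∂(coeff of dx∧dz)/∂y + ∂(coeff of dx∧dy)/∂z
  = ∂/∂x (3*x - 2) - ∂/∂y (3*y) + ∂/∂z (4*x).
Each of these terms simplifies to sums of mixed partials that cancel in pairs. The result is 0 (by equality of mixed partials for smooth functions — Schwarz / Clairaut).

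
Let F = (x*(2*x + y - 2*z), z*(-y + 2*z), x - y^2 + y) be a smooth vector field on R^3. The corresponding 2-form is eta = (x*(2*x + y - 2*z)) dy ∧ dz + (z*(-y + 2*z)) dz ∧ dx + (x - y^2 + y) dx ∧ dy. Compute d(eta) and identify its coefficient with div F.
d(eta) = (4*x + y - 3*z) dx ∧ dy ∧ dz; div F = 4*x + y - 3*z

For a 2-form in R^3 of the form above, applying d gives a 3-form with coefficient ∂P/∂x + ∂Q/∂y + ∂R/∂z:
  ∂P/∂x = 4*x + y - 2*z
  ∂Q/∂y = -z
  ∂R/∂z = 0
Sum = 4*x + y - 3*z, which is exactly div F.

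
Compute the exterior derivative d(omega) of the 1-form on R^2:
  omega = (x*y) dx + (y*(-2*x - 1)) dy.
d(omega) = (-x - 2*y) dx ∧ dy

For a 1-form omega = sum_i f_i dx_i, the exterior derivative is
  d(omega) = sum_{i < j} (∂f_j/∂x_i - ∂f_i/∂x_j) dx_i ∧ dx_j.
  coefficient of dx ∧ dy: ∂f_2/∂x - ∂f_1/∂y = ∂(y*(-2*x - 1))/∂x - ∂(x*y)/∂y = -x - 2*y
Assembling: d(omega) = (-x - 2*y) dx ∧ dy.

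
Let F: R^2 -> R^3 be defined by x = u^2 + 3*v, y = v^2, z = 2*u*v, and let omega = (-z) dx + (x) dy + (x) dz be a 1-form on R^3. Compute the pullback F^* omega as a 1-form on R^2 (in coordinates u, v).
F^* omega = (2*v*(-u^2 + 3*v)) du + (2*u^3 + 2*u^2*v + 6*v^2) dv

Using F^*(f dg) = (f ∘ F) d(g ∘ F), substitute each coordinate x_i by F_i(u, v) in f_i, and replace dx_i by d F_i = (∂F_i/∂u) du + (∂F_i/∂v) dv.
  For the x component: f_1(F) = -2*u*v; d F_1 = (2*u) du + (3) dv
  For the y component: f_2(F) = u^2 + 3*v; d F_2 = (0) du + (2*v) dv
  For the z component: f_3(F) = u^2 + 3*v; d F_3 = (2*v) du + (2*u) dv
Combining and collecting du, dv coefficients:
  coeff of du: 2*v*(-u^2 + 3*v)
  coeff of dv: 2*u^3 + 2*u^2*v + 6*v^2
F^* omega = (2*v*(-u^2 + 3*v)) du + (2*u^3 + 2*u^2*v + 6*v^2) dv.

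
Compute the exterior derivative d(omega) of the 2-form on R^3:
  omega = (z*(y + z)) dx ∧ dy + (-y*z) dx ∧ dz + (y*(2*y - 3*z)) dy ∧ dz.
d(omega) = (y + 3*z) dx ∧ dy ∧ dz

For a 2-form omega = sum_{i<j} g_{ij} dx_i ∧ dx_j, the exterior derivative is
  d(omega) = sum_{i<j} d(g_{ij}) ∧ dx_i ∧ dx_j = sum_{i<j, k} (∂g_{ij}/∂x_k) dx_k ∧ dx_i ∧ dx_j.
Expand each term, using dx_k ∧ dx_i ∧ dx_j = sgn(permutation) dx_{(a)} ∧ dx_{(b)} ∧ dx_{(c)} with (a < b < c) sorted:
  d(z*(y + z)) includes (∂/∂z)(z*(y + z)) dz = (y + 2*z) dz, which multiplied by dx ∧ dy gives (y + 2*z) dx ∧ dy ∧ dz
  d(-y*z) includes (∂/∂y)(-y*z) dy = (-z) dy, which multiplied by dx ∧ dz gives (z) dx ∧ dy ∧ dz
Collecting like 3-forms: d(omega) = (y + 3*z) dx ∧ dy ∧ dz.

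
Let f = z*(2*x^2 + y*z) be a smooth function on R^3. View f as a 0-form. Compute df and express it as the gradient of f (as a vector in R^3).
df = (4*x*z) dx + (z^2) dy + (2*x^2 + 2*y*z) dz; grad f = (4*x*z, z^2, 2*x^2 + 2*y*z)

For a 0-form f, d f = (∂f/∂x) dx + (∂f/∂y) dy + (∂f/∂z) dz. The components of the vector representation are exactly the entries of grad f in Cartesian coordinates:
  ∂f/∂x = 4*x*z
  ∂f/∂y = z^2
  ∂f/∂z = 2*x^2 + 2*y*z.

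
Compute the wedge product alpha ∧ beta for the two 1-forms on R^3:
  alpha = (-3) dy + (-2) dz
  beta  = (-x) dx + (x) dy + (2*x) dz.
alpha ∧ beta = (-3*x) dx ∧ dy + (-4*x) dy ∧ dz + (-2*x) dx ∧ dz

Distribute the wedge, using dx_i ∧ dx_j = -dx_j ∧ dx_i and dx_i ∧ dx_i = 0. For each pair (i, j) with i < j, the coefficient of dx_i ∧ dx_j in alpha ∧ beta is (alpha_i * beta_j - alpha_j * beta_i). Collecting: alpha ∧ beta = (-3*x) dx ∧ dy + (-4*x) dy ∧ dz + (-2*x) dx ∧ dz.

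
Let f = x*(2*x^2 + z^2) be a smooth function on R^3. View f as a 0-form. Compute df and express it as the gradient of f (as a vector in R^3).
df = (6*x^2 + z^2) dx + (0) dy + (2*x*z) dz; grad f = (6*x^2 + z^2, 0, 2*x*z)

For a 0-form f, d f = (∂f/∂x) dx + (∂f/∂y) dy + (∂f/∂z) dz. The components of the vector representation are exactly the entries of grad f in Cartesian coordinates:
  ∂f/∂x = 6*x^2 + z^2
  ∂f/∂y = 0
  ∂f/∂z = 2*x*z.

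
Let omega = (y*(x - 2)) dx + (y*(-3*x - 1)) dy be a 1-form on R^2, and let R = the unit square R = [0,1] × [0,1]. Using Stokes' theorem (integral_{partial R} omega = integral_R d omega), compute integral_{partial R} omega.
integral_(partial R) omega = 0

Stokes: integral_partial_R omega = integral_R d omega with d omega = (∂Q/∂x - ∂P/∂y) dx ∧ dy.
  ∂Q/∂x = -3*y
  ∂P/∂y = x - 2
  integrand = ∂Q/∂x - ∂P/∂y = -x - 3*y + 2.
Integrating over R: integral_0^1 integral_0^1 (-x - 3*y + 2) dx dy = 0.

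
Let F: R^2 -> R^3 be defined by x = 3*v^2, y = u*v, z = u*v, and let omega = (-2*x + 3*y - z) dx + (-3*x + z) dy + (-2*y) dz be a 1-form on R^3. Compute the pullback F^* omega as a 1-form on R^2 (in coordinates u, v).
F^* omega = (v^2*(-u - 9*v)) du + (v*(-u^2 + 3*u*v - 36*v^2)) dv

Using F^*(f dg) = (f ∘ F) d(g ∘ F), substitute each coordinate x_i by F_i(u, v) in f_i, and replace dx_i by d F_i = (∂F_i/∂u) du + (∂F_i/∂v) dv.
  For the x component: f_1(F) = 2*v*(u - 3*v); d F_1 = (0) du + (6*v) dv
  For the y component: f_2(F) = v*(u - 9*v); d F_2 = (v) du + (u) dv
  For the z component: f_3(F) = -2*u*v; d F_3 = (v) du + (u) dv
Combining and collecting du, dv coefficients:
  coeff of du: v^2*(-u - 9*v)
  coeff of dv: v*(-u^2 + 3*u*v - 36*v^2)
F^* omega = (v^2*(-u - 9*v)) du + (v*(-u^2 + 3*u*v - 36*v^2)) dv.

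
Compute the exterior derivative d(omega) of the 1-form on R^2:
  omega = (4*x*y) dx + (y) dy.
d(omega) = (-4*x) dx ∧ dy

For a 1-form omega = sum_i f_i dx_i, the exterior derivative is
  d(omega) = sum_{i < j} (∂f_j/∂x_i - ∂f_i/∂x_j) dx_i ∧ dx_j.
  coefficient of dx ∧ dy: ∂f_2/∂x - ∂f_1/∂y = ∂(y)/∂x - ∂(4*x*y)/∂y = -4*x
Assembling: d(omega) = (-4*x) dx ∧ dy.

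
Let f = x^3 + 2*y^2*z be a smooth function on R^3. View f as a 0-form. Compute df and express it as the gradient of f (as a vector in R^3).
df = (3*x^2) dx + (4*y*z) dy + (2*y^2) dz; grad f = (3*x^2, 4*y*z, 2*y^2)

For a 0-form f, d f = (∂f/∂x) dx + (∂f/∂y) dy + (∂f/∂z) dz. The components of the vector representation are exactly the entries of grad f in Cartesian coordinates:
  ∂f/∂x = 3*x^2
  ∂f/∂y = 4*y*z
  ∂f/∂z = 2*y^2.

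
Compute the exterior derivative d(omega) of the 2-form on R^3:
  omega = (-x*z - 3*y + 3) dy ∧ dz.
d(omega) = (-z) dx ∧ dy ∧ dz

For a 2-form omega = sum_{i<j} g_{ij} dx_i ∧ dx_j, the exterior derivative is
  d(omega) = sum_{i<j} d(g_{ij}) ∧ dx_i ∧ dx_j = sum_{i<j, k} (∂g_{ij}/∂x_k) dx_k ∧ dx_i ∧ dx_j.
Expand each term, using dx_k ∧ dx_i ∧ dx_j = sgn(permutation) dx_{(a)} ∧ dx_{(b)} ∧ dx_{(c)} with (a < b < c) sorted:
  d(-x*z - 3*y + 3) includes (∂/∂x)(-x*z - 3*y + 3) dx = (-z) dx, which multiplied by dy ∧ dz gives (-z) dx ∧ dy ∧ dz
Collecting like 3-forms: d(omega) = (-z) dx ∧ dy ∧ dz.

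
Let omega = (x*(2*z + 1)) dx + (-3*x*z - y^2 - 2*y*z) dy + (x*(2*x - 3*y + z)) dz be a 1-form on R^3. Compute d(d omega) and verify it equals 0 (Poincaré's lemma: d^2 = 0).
d(d omega) = 0

Step 1: d omega = sum_{i<j} (∂f_j/∂x_i - ∂f_i/∂x_j) dx_i ∧ dx_j:
  coeff of dx ∧ dy: -3*z
  coeff of dx ∧ dz: 2*x - 3*y + z
  coeff of dy ∧ dz: 2*y
Step 2: Apply d again to each 2-form coefficient. The only possible 3-form in R^3 is dx ∧ dy ∧ dz, with coefficient
  ∂(coeff of dy∧dz)/∂x - ∂(coeff of dx∧dz)/∂y + ∂(coeff of dx∧dy)/∂z
  = ∂/∂x (2*y) - ∂/∂y (2*x - 3*y + z) + ∂/∂z (-3*z).
Each of these terms simplifies to sums of mixed partials that cancel in pairs. The result is 0 (by equality of mixed partials for smooth functions — Schwarz / Clairaut).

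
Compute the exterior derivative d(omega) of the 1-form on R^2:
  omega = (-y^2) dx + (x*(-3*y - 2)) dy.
d(omega) = (-y - 2) dx ∧ dy

For a 1-form omega = sum_i f_i dx_i, the exterior derivative is
  d(omega) = sum_{i < j} (∂f_j/∂x_i - ∂f_i/∂x_j) dx_i ∧ dx_j.
  coefficient of dx ∧ dy: ∂f_2/∂x - ∂f_1/∂y = ∂(x*(-3*y - 2))/∂x - ∂(-y^2)/∂y = -y - 2
Assembling: d(omega) = (-y - 2) dx ∧ dy.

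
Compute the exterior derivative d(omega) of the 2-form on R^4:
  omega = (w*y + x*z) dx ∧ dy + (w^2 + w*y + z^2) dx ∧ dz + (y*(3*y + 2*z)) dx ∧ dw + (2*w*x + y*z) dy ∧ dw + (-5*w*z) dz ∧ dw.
d(omega) = (-w + x) dx ∧ dy ∧ dz + (2*w - 5*y - 2*z) dx ∧ dy ∧ dw + (2*w - y) dx ∧ dz ∧ dw + (-y) dy ∧ dz ∧ dw

For a 2-form omega = sum_{i<j} g_{ij} dx_i ∧ dx_j, the exterior derivative is
  d(omega) = sum_{i<j} d(g_{ij}) ∧ dx_i ∧ dx_j = sum_{i<j, k} (∂g_{ij}/∂x_k) dx_k ∧ dx_i ∧ dx_j.
Expand each term, using dx_k ∧ dx_i ∧ dx_j = sgn(permutation) dx_{(a)} ∧ dx_{(b)} ∧ dx_{(c)} with (a < b < c) sorted:
  d(w*y + x*z) includes (∂/∂z)(w*y + x*z) dz = (x) dz, which multiplied by dx ∧ dy gives (x) dx ∧ dy ∧ dz
  d(w*y + x*z) includes (∂/∂w)(w*y + x*z) dw = (y) dw, which multiplied by dx ∧ dy gives (y) dx ∧ dy ∧ dw
  d(w^2 + w*y + z^2) includes (∂/∂y)(w^2 + w*y + z^2) dy = (w) dy, which multiplied by dx ∧ dz gives (-w) dx ∧ dy ∧ dz
  d(w^2 + w*y + z^2) includes (∂/∂w)(w^2 + w*y + z^2) dw = (2*w + y) dw, which multiplied by dx ∧ dz gives (2*w + y) dx ∧ dz ∧ dw
  d(y*(3*y + 2*z)) includes (∂/∂y)(y*(3*y + 2*z)) dy = (6*y + 2*z) dy, which multiplied by dx ∧ dw gives (-6*y - 2*z) dx ∧ dy ∧ dw
  d(y*(3*y + 2*z)) includes (∂/∂z)(y*(3*y + 2*z)) dz = (2*y) dz, which multiplied by dx ∧ dw gives (-2*y) dx ∧ dz ∧ dw
  d(2*w*x + y*z) includes (∂/∂x)(2*w*x + y*z) dx = (2*w) dx, which multiplied by dy ∧ dw gives (2*w) dx ∧ dy ∧ dw
  d(2*w*x + y*z) includes (∂/∂z)(2*w*x + y*z) dz = (y) dz, which multiplied by dy ∧ dw gives (-y) dy ∧ dz ∧ dw
Collecting like 3-forms: d(omega) = (-w + x) dx ∧ dy ∧ dz + (2*w - 5*y - 2*z) dx ∧ dy ∧ dw + (2*w - y) dx ∧ dz ∧ dw + (-y) dy ∧ dz ∧ dw.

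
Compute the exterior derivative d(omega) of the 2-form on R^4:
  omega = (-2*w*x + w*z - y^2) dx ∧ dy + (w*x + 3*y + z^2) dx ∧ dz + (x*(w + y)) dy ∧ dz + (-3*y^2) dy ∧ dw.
d(omega) = (2*w + y - 3) dx ∧ dy ∧ dz + (-2*x + z) dx ∧ dy ∧ dw + (x) dx ∧ dz ∧ dw + (x) dy ∧ dz ∧ dw

For a 2-form omega = sum_{i<j} g_{ij} dx_i ∧ dx_j, the exterior derivative is
  d(omega) = sum_{i<j} d(g_{ij}) ∧ dx_i ∧ dx_j = sum_{i<j, k} (∂g_{ij}/∂x_k) dx_k ∧ dx_i ∧ dx_j.
Expand each term, using dx_k ∧ dx_i ∧ dx_j = sgn(permutation) dx_{(a)} ∧ dx_{(b)} ∧ dx_{(c)} with (a < b < c) sorted:
  d(-2*w*x + w*z - y^2) includes (∂/∂z)(-2*w*x + w*z - y^2) dz = (w) dz, which multiplied by dx ∧ dy gives (w) dx ∧ dy ∧ dz
  d(-2*w*x + w*z - y^2) includes (∂/∂w)(-2*w*x + w*z - y^2) dw = (-2*x + z) dw, which multiplied by dx ∧ dy gives (-2*x + z) dx ∧ dy ∧ dw
  d(w*x + 3*y + z^2) includes (∂/∂y)(w*x + 3*y + z^2) dy = (3) dy, which multiplied by dx ∧ dz gives (-3) dx ∧ dy ∧ dz
  d(w*x + 3*y + z^2) includes (∂/∂w)(w*x + 3*y + z^2) dw = (x) dw, which multiplied by dx ∧ dz gives (x) dx ∧ dz ∧ dw
  d(x*(w + y)) includes (∂/∂x)(x*(w + y)) dx = (w + y) dx, which multiplied by dy ∧ dz gives (w + y) dx ∧ dy ∧ dz
  d(x*(w + y)) includes (∂/∂w)(x*(w + y)) dw = (x) dw, which multiplied by dy ∧ dz gives (x) dy ∧ dz ∧ dw
Collecting like 3-forms: d(omega) = (2*w + y - 3) dx ∧ dy ∧ dz + (-2*x + z) dx ∧ dy ∧ dw + (x) dx ∧ dz ∧ dw + (x) dy ∧ dz ∧ dw.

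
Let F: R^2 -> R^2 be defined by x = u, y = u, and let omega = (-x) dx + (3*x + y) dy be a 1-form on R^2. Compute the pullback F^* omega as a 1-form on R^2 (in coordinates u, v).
F^* omega = (3*u) du

Using F^*(f dg) = (f ∘ F) d(g ∘ F), substitute each coordinate x_i by F_i(u, v) in f_i, and replace dx_i by d F_i = (∂F_i/∂u) du + (∂F_i/∂v) dv.
  For the x component: f_1(F) = -u; d F_1 = (1) du + (0) dv
  For the y component: f_2(F) = 4*u; d F_2 = (1) du + (0) dv
Combining and collecting du, dv coefficients:
  coeff of du: 3*u
  coeff of dv: 0
F^* omega = (3*u) du.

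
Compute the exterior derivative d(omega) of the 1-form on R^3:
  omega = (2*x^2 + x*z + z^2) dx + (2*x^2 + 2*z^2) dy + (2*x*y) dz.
d(omega) = (4*x) dx ∧ dy + (-x + 2*y - 2*z) dx ∧ dz + (2*x - 4*z) dy ∧ dz

For a 1-form omega = sum_i f_i dx_i, the exterior derivative is
  d(omega) = sum_{i < j} (∂f_j/∂x_i - ∂f_i/∂x_j) dx_i ∧ dx_j.
  coefficient of dx ∧ dy: ∂f_2/∂x - ∂f_1/∂y = ∂(2*x^2 + 2*z^2)/∂x - ∂(2*x^2 + x*z + z^2)/∂y = 4*x
  coefficient of dx ∧ dz: ∂f_3/∂x - ∂f_1/∂z = ∂(2*x*y)/∂x - ∂(2*x^2 + x*z + z^2)/∂z = -x + 2*y - 2*z
  coefficient of dy ∧ dz: ∂f_3/∂y - ∂f_2/∂z = ∂(2*x*y)/∂y - ∂(2*x^2 + 2*z^2)/∂z = 2*x - 4*z
Assembling: d(omega) = (4*x) dx ∧ dy + (-x + 2*y - 2*z) dx ∧ dz + (2*x - 4*z) dy ∧ dz.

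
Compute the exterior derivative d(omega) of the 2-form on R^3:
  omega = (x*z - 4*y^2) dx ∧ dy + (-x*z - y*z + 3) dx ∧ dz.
d(omega) = (x + z) dx ∧ dy ∧ dz

For a 2-form omega = sum_{i<j} g_{ij} dx_i ∧ dx_j, the exterior derivative is
  d(omega) = sum_{i<j} d(g_{ij}) ∧ dx_i ∧ dx_j = sum_{i<j, k} (∂g_{ij}/∂x_k) dx_k ∧ dx_i ∧ dx_j.
Expand each term, using dx_k ∧ dx_i ∧ dx_j = sgn(permutation) dx_{(a)} ∧ dx_{(b)} ∧ dx_{(c)} with (a < b < c) sorted:
  d(x*z - 4*y^2) includes (∂/∂z)(x*z - 4*y^2) dz = (x) dz, which multiplied by dx ∧ dy gives (x) dx ∧ dy ∧ dz
  d(-x*z - y*z + 3) includes (∂/∂y)(-x*z - y*z + 3) dy = (-z) dy, which multiplied by dx ∧ dz gives (z) dx ∧ dy ∧ dz
Collecting like 3-forms: d(omega) = (x + z) dx ∧ dy ∧ dz.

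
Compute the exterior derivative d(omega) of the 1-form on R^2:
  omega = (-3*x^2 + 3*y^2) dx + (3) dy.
d(omega) = (-6*y) dx ∧ dy

For a 1-form omega = sum_i f_i dx_i, the exterior derivative is
  d(omega) = sum_{i < j} (∂f_j/∂x_i - ∂f_i/∂x_j) dx_i ∧ dx_j.
  coefficient of dx ∧ dy: ∂f_2/∂x - ∂f_1/∂y = ∂(3)/∂x - ∂(-3*x^2 + 3*y^2)/∂y = -6*y
Assembling: d(omega) = (-6*y) dx ∧ dy.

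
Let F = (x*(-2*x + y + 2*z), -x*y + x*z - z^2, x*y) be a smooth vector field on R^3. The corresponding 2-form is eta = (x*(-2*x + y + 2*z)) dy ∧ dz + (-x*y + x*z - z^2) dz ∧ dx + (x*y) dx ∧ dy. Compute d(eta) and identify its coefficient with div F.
d(eta) = (-5*x + y + 2*z) dx ∧ dy ∧ dz; div F = -5*x + y + 2*z

For a 2-form in R^3 of the form above, applying d gives a 3-form with coefficient ∂P/∂x + ∂Q/∂y + ∂R/∂z:
  ∂P/∂x = -4*x + y + 2*z
  ∂Q/∂y = -x
  ∂R/∂z = 0
Sum = -5*x + y + 2*z, which is exactly div F.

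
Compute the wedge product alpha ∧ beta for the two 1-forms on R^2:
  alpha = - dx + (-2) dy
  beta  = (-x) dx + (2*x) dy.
alpha ∧ beta = (-4*x) dx ∧ dy

Distribute the wedge, using dx_i ∧ dx_j = -dx_j ∧ dx_i and dx_i ∧ dx_i = 0. For each pair (i, j) with i < j, the coefficient of dx_i ∧ dx_j in alpha ∧ beta is (alpha_i * beta_j - alpha_j * beta_i). Collecting: alpha ∧ beta = (-4*x) dx ∧ dy.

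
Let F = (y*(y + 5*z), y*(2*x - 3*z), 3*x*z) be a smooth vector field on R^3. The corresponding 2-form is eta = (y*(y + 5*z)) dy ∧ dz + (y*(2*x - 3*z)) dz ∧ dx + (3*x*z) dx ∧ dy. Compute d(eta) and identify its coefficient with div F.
d(eta) = (5*x - 3*z) dx ∧ dy ∧ dz; div F = 5*x - 3*z

For a 2-form in R^3 of the form above, applying d gives a 3-form with coefficient ∂P/∂x + ∂Q/∂y + ∂R/∂z:
  ∂P/∂x = 0
  ∂Q/∂y = 2*x - 3*z
  ∂R/∂z = 3*x
Sum = 5*x - 3*z, which is exactly div F.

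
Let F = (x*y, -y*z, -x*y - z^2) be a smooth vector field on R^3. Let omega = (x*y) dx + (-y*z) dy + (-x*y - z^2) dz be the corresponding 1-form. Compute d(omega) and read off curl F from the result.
d(omega) = (-x + y) dy ∧ dz + (y) dz ∧ dx + (-x) dx ∧ dy; curl F = (-x + y, y, -x)

d omega = sum_{i<j} (∂f_j/∂x_i - ∂f_i/∂x_j) dx_i ∧ dx_j. Under the identification (dy ∧ dz, dz ∧ dx, dx ∧ dy) ↔ (e_x, e_y, e_z), the coefficients are exactly the components of curl F. Compute:
  ∂R/∂y - ∂Q/∂z = (-x) - (-y) = -x + y
  ∂P/∂z - ∂R/∂x = (0) - (-y) = y
  ∂Q/∂x - ∂P/∂y = (0) - (x) = -x.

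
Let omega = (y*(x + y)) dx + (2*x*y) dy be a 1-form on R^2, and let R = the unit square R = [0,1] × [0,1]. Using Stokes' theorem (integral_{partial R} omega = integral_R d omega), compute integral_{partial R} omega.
integral_(partial R) omega = -1/2

Stokes: integral_partial_R omega = integral_R d omega with d omega = (∂Q/∂x - ∂P/∂y) dx ∧ dy.
  ∂Q/∂x = 2*y
  ∂P/∂y = x + 2*y
  integrand = ∂Q/∂x - ∂P/∂y = -x.
Integrating over R: integral_0^1 integral_0^1 (-x) dx dy = -1/2.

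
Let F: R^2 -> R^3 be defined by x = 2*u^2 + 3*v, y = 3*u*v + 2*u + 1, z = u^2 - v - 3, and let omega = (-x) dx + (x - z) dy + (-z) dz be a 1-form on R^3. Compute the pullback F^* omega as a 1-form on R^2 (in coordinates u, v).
F^* omega = (-10*u^3 + 3*u^2*v + 2*u^2 - 10*u*v + 6*u + 12*v^2 + 17*v + 6) du + (3*u^3 - 5*u^2 + 12*u*v + 9*u - 10*v - 3) dv

Using F^*(f dg) = (f ∘ F) d(g ∘ F), substitute each coordinate x_i by F_i(u, v) in f_i, and replace dx_i by d F_i = (∂F_i/∂u) du + (∂F_i/∂v) dv.
  For the x component: f_1(F) = -2*u^2 - 3*v; d F_1 = (4*u) du + (3) dv
  For the y component: f_2(F) = u^2 + 4*v + 3; d F_2 = (3*v + 2) du + (3*u) dv
  For the z component: f_3(F) = -u^2 + v + 3; d F_3 = (2*u) du + (-1) dv
Combining and collecting du, dv coefficients:
  coeff of du: -10*u^3 + 3*u^2*v + 2*u^2 - 10*u*v + 6*u + 12*v^2 + 17*v + 6
  coeff of dv: 3*u^3 - 5*u^2 + 12*u*v + 9*u - 10*v - 3
F^* omega = (-10*u^3 + 3*u^2*v + 2*u^2 - 10*u*v + 6*u + 12*v^2 + 17*v + 6) du + (3*u^3 - 5*u^2 + 12*u*v + 9*u - 10*v - 3) dv.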